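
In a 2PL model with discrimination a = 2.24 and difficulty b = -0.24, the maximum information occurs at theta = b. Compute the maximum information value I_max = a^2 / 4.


For 2PL, max info at theta = b = -0.24
I_max = a^2 / 4 = 2.24^2 / 4
= 5.0176 / 4
I_max = 1.2544

1.2544


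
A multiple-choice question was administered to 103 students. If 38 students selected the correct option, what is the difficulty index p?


Item difficulty p = number correct / total examinees
p = 38 / 103
p = 0.3689

0.3689


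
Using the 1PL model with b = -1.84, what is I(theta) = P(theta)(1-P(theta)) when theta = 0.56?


P = 1/(1+exp(-(0.56--1.84))) = 0.9168
I = P*(1-P) = 0.9168 * 0.0832
I = 0.0763

0.0763


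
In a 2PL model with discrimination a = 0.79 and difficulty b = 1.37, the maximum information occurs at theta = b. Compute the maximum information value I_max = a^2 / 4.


For 2PL, max info at theta = b = 1.37
I_max = a^2 / 4 = 0.79^2 / 4
= 0.6241 / 4
I_max = 0.156

0.156


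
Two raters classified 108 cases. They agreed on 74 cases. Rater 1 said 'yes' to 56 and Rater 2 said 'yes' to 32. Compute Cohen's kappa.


P_o = 74/108 = 0.685185
P_e = (56*32 + 52*76) / 11664 = 0.492455
kappa = (P_o - P_e) / (1 - P_e)
kappa = (0.685185 - 0.492455) / (1 - 0.492455)
kappa = 0.3797

0.3797


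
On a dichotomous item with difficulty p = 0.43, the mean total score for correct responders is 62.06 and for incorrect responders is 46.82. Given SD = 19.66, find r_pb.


q = 1 - p = 0.57
rpb = ((M1 - M0) / SD) * sqrt(p * q)
rpb = ((62.06 - 46.82) / 19.66) * sqrt(0.43 * 0.57)
rpb = 0.3838

0.3838


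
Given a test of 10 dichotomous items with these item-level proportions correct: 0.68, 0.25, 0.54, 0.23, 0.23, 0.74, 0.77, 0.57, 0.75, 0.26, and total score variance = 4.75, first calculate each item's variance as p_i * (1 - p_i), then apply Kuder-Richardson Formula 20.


For each item, compute p_i * q_i:
  Item 1: 0.68 * 0.32 = 0.2176
  Item 2: 0.25 * 0.75 = 0.1875
  Item 3: 0.54 * 0.46 = 0.2484
  Item 4: 0.23 * 0.77 = 0.1771
  Item 5: 0.23 * 0.77 = 0.1771
  Item 6: 0.74 * 0.26 = 0.1924
  Item 7: 0.77 * 0.23 = 0.1771
  Item 8: 0.57 * 0.43 = 0.2451
  Item 9: 0.75 * 0.25 = 0.1875
  Item 10: 0.26 * 0.74 = 0.1924
Sum(p_i * q_i) = 0.2176 + 0.1875 + 0.2484 + 0.1771 + 0.1771 + 0.1924 + 0.1771 + 0.2451 + 0.1875 + 0.1924 = 2.0022
KR-20 = (k/(k-1)) * (1 - Sum(p_i*q_i) / Var_total)
= (10/9) * (1 - 2.0022/4.75)
= 1.1111 * 0.5785
KR-20 = 0.6428

0.6428


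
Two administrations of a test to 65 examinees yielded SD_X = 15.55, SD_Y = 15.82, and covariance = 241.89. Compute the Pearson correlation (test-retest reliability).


r = cov(X,Y) / (SD_X * SD_Y)
r = 241.89 / (15.55 * 15.82)
r = 241.89 / 246.001
r = 0.9833

0.9833


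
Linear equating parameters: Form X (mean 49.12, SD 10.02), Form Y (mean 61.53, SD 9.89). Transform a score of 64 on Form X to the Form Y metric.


slope = SD_Y / SD_X = 9.89 / 10.02 ~ 0.987
intercept = mean_Y - slope * mean_X = 61.53 - (9.89 / 10.02) * 49.12 ~ 13.0473
Y = slope * X + intercept. To avoid rounding drift from the rounded slope/intercept, evaluate the equivalent form Y = mean_Y + SD_Y * (X - mean_X) / SD_X at full precision:
Y = 61.53 + 9.89 * (64 - 49.12) / 10.02
Y = 61.53 + 9.89 * 14.88 / 10.02
Y = 61.53 + 147.1632 / 10.02
Y = 61.53 + 14.6869
Y = 76.2169

76.2169


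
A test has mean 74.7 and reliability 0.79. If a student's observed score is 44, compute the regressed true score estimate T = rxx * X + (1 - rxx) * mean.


T_est = rxx * X + (1 - rxx) * mean
T_est = 0.79 * 44 + 0.21 * 74.7
T_est = 34.76 + 15.687
T_est = 50.447

50.447


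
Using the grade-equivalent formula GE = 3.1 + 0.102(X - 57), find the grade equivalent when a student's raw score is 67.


raw - median = 67 - 57 = 10
slope * diff = 0.102 * 10 = 1.02
GE = 3.1 + 1.02
GE = 4.12

4.12


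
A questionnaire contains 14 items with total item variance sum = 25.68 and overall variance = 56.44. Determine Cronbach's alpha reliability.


alpha = (k/(k-1)) * (1 - sum(si^2)/s_total^2)
= (14/13) * (1 - 25.68/56.44)
alpha = 0.5869

0.5869


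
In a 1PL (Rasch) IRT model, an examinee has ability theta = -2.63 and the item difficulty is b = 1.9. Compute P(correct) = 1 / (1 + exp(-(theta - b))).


theta - b = -2.63 - 1.9 = -4.53
exp(-(theta - b)) = exp(4.53) = 92.7586
P = 1 / (1 + 92.7586)
P = 0.0107

0.0107


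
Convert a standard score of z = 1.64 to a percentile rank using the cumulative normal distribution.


CDF(z) = 0.5 * (1 + erf(z/sqrt(2)))
erf(1.1597) = 0.899
CDF = 0.9495
Percentile rank = 0.9495 * 100 = 94.95

94.95


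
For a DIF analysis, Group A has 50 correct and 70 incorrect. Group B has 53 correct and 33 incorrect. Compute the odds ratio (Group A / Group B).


Odds_A = 50/70 = 0.7143
Odds_B = 53/33 = 1.6061
OR = Odds_A / Odds_B = 0.7143 / 1.6061
Exactly, OR = (50 * 33) / (70 * 53) = 1650 / 3710
OR = 0.4447

0.4447


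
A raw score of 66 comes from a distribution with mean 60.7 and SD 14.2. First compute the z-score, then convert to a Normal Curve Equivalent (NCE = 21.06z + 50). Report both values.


z = (X - mean) / SD = (66 - 60.7) / 14.2
z = 5.3 / 14.2
z = 0.3732
NCE = NCE = 21.06z + 50
Carry z at full precision (z = 5.3 / 14.2) into the conversion:
NCE = 21.06 * (5.3 / 14.2) + 50 = 111.618 / 14.2 + 50
NCE = 7.8604 + 50
NCE = 57.8604

57.8604


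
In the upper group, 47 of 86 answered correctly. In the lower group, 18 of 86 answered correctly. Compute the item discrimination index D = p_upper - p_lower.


p_upper = 47/86 = 0.5465
p_lower = 18/86 = 0.2093
D = 0.5465 - 0.2093 = 0.3372

0.3372


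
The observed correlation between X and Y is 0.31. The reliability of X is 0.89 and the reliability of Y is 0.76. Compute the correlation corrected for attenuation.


r_corrected = rxy / sqrt(rxx * ryy)
= 0.31 / sqrt(0.89 * 0.76)
= 0.31 / sqrt(0.6764)
= 0.31 / 0.822435
r_corrected = 0.3769

0.3769


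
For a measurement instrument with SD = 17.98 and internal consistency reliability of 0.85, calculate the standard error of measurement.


SEM = SD * sqrt(1 - rxx)
SEM = 17.98 * sqrt(1 - 0.85)
SEM = 17.98 * sqrt(0.15) = 17.98 * 0.387298
SEM = 6.9636

6.9636


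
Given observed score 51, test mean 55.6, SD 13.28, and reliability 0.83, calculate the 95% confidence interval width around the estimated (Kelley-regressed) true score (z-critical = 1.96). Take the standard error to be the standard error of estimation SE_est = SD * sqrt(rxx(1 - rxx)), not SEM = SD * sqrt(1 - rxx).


True score estimate = 0.83*51 + 0.17*55.6 = 51.782
SE_est = SD * sqrt(rxx * (1 - rxx)) = 13.28 * sqrt(0.83 * 0.17) = 13.28 * sqrt(0.1411) = 4.988404
CI = T_est +/- z * SE_est, so width = 2 * z * SE_est = 2 * 1.96 * 4.988404
Width = 19.5545

19.5545


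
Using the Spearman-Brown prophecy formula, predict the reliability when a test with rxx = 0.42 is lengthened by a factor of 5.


r_new = (n * rxx) / (1 + (n-1) * rxx)
r_new = (5 * 0.42) / (1 + 4 * 0.42)
r_new = 2.1 / 2.68
r_new = 0.7836

0.7836


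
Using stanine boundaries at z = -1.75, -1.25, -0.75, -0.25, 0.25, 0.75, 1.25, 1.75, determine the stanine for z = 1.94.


Stanine boundaries: [-1.75, -1.25, -0.75, -0.25, 0.25, 0.75, 1.25, 1.75]
z = 1.94
Check each boundary:
  z >= -1.75 -> could be stanine 2
  z >= -1.25 -> could be stanine 3
  z >= -0.75 -> could be stanine 4
  z >= -0.25 -> could be stanine 5
  z >= 0.25 -> could be stanine 6
  z >= 0.75 -> could be stanine 7
  z >= 1.25 -> could be stanine 8
  z >= 1.75 -> could be stanine 9
Highest qualifying boundary gives stanine = 9

9


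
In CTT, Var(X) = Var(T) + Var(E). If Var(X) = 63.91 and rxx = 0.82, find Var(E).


var_true = rxx * var_obs = 0.82 * 63.91 = 52.4062
var_error = var_obs - var_true
var_error = 63.91 - 52.4062
var_error = 11.5038

11.5038


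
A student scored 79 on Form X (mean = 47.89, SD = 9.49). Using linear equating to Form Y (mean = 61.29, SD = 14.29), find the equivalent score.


slope = SD_Y / SD_X = 14.29 / 9.49 ~ 1.5058
intercept = mean_Y - slope * mean_X = 61.29 - (14.29 / 9.49) * 47.89 ~ -10.8226
Y = slope * X + intercept. To avoid rounding drift from the rounded slope/intercept, evaluate the equivalent form Y = mean_Y + SD_Y * (X - mean_X) / SD_X at full precision:
Y = 61.29 + 14.29 * (79 - 47.89) / 9.49
Y = 61.29 + 14.29 * 31.11 / 9.49
Y = 61.29 + 444.5619 / 9.49
Y = 61.29 + 46.8453
Y = 108.1353

108.1353


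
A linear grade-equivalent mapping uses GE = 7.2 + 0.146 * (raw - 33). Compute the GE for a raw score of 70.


raw - median = 70 - 33 = 37
slope * diff = 0.146 * 37 = 5.402
GE = 7.2 + 5.402
GE = 12.602

12.602


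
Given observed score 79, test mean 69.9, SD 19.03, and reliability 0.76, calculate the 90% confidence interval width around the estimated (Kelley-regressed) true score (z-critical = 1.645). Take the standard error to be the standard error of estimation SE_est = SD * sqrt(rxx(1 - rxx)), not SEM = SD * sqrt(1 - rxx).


True score estimate = 0.76*79 + 0.24*69.9 = 76.816
SE_est = SD * sqrt(rxx * (1 - rxx)) = 19.03 * sqrt(0.76 * 0.24) = 19.03 * sqrt(0.1824) = 8.127392
CI = T_est +/- z * SE_est, so width = 2 * z * SE_est = 2 * 1.645 * 8.127392
Width = 26.7391

26.7391


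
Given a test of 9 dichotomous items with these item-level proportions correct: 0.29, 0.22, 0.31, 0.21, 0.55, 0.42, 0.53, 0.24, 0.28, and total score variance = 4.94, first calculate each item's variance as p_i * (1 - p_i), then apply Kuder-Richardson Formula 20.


For each item, compute p_i * q_i:
  Item 1: 0.29 * 0.71 = 0.2059
  Item 2: 0.22 * 0.78 = 0.1716
  Item 3: 0.31 * 0.69 = 0.2139
  Item 4: 0.21 * 0.79 = 0.1659
  Item 5: 0.55 * 0.45 = 0.2475
  Item 6: 0.42 * 0.58 = 0.2436
  Item 7: 0.53 * 0.47 = 0.2491
  Item 8: 0.24 * 0.76 = 0.1824
  Item 9: 0.28 * 0.72 = 0.2016
Sum(p_i * q_i) = 0.2059 + 0.1716 + 0.2139 + 0.1659 + 0.2475 + 0.2436 + 0.2491 + 0.1824 + 0.2016 = 1.8815
KR-20 = (k/(k-1)) * (1 - Sum(p_i*q_i) / Var_total)
= (9/8) * (1 - 1.8815/4.94)
= 1.125 * 0.6191
KR-20 = 0.6965

0.6965


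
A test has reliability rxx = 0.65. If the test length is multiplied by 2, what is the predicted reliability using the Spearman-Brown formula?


r_new = (n * rxx) / (1 + (n-1) * rxx)
r_new = (2 * 0.65) / (1 + 1 * 0.65)
r_new = 1.3 / 1.65
r_new = 0.7879

0.7879


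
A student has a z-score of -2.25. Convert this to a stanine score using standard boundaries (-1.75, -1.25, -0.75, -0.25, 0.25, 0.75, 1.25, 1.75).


Stanine boundaries: [-1.75, -1.25, -0.75, -0.25, 0.25, 0.75, 1.25, 1.75]
z = -2.25
Check each boundary:
  z < -1.75
  z < -1.25
  z < -0.75
  z < -0.25
  z < 0.25
  z < 0.75
  z < 1.25
  z < 1.75
Highest qualifying boundary gives stanine = 1

1


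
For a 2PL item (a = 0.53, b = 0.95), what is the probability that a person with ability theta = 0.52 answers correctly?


a*(theta - b) = 0.53 * (0.52 - 0.95) = -0.2279
exp(--0.2279) = 1.256
P = 1 / (1 + 1.256)
P = 0.4433

0.4433


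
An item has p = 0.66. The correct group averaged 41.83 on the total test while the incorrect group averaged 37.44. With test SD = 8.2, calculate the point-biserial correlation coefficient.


q = 1 - p = 0.34
rpb = ((M1 - M0) / SD) * sqrt(p * q)
rpb = ((41.83 - 37.44) / 8.2) * sqrt(0.66 * 0.34)
rpb = 0.2536

0.2536


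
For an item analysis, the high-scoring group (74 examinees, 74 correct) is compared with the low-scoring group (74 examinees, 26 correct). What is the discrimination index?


p_upper = 74/74 = 1.0
p_lower = 26/74 = 0.3514
D = 1.0 - 0.3514 = 0.6486

0.6486


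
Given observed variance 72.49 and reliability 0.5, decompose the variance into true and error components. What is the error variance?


var_true = rxx * var_obs = 0.5 * 72.49 = 36.245
var_error = var_obs - var_true
var_error = 72.49 - 36.245
var_error = 36.245

36.245


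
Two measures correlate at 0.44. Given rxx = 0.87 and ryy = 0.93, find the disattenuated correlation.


r_corrected = rxy / sqrt(rxx * ryy)
= 0.44 / sqrt(0.87 * 0.93)
= 0.44 / sqrt(0.8091)
= 0.44 / 0.8995
r_corrected = 0.4892

0.4892


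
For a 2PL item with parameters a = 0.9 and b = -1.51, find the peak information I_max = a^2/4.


For 2PL, max info at theta = b = -1.51
I_max = a^2 / 4 = 0.9^2 / 4
= 0.81 / 4
I_max = 0.2025

0.2025


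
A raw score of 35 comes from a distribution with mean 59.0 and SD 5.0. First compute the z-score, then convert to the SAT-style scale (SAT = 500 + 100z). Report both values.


z = (X - mean) / SD = (35 - 59.0) / 5.0
z = -24.0 / 5.0
z = -4.8
SAT-scale = SAT = 500 + 100z
Carry z at full precision (z = -24.0 / 5.0) into the conversion:
SAT-scale = 500 + 100 * (-24.0 / 5.0) = 500 + -2400 / 5.0
SAT-scale = 500 + -480.0
SAT-scale = 20.0

20.0


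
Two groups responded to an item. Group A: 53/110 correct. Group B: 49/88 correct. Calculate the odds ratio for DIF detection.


Odds_A = 53/57 = 0.9298
Odds_B = 49/39 = 1.2564
OR = Odds_A / Odds_B = 0.9298 / 1.2564
Exactly, OR = (53 * 39) / (57 * 49) = 2067 / 2793
OR = 0.7401

0.7401


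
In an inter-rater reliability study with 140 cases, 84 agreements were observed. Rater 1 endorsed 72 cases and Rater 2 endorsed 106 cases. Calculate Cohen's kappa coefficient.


P_o = 84/140 = 0.6
P_e = (72*106 + 68*34) / 19600 = 0.507347
kappa = (P_o - P_e) / (1 - P_e)
kappa = (0.6 - 0.507347) / (1 - 0.507347)
kappa = 0.1881

0.1881


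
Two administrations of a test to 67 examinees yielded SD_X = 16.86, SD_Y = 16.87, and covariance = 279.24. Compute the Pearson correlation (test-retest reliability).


r = cov(X,Y) / (SD_X * SD_Y)
r = 279.24 / (16.86 * 16.87)
r = 279.24 / 284.4282
r = 0.9818

0.9818


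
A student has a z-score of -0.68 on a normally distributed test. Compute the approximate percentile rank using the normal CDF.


CDF(z) = 0.5 * (1 + erf(z/sqrt(2)))
erf(-0.4808) = -0.5035
CDF = 0.2483
Percentile rank = 0.2483 * 100 = 24.83

24.83


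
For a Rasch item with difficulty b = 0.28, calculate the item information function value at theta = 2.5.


P = 1/(1+exp(-(2.5-0.28))) = 0.902
I = P*(1-P) = 0.902 * 0.098
I = 0.0884

0.0884


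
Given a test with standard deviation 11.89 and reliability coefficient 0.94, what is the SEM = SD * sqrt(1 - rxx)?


SEM = SD * sqrt(1 - rxx)
SEM = 11.89 * sqrt(1 - 0.94)
SEM = 11.89 * sqrt(0.06) = 11.89 * 0.244949
SEM = 2.9124

2.9124


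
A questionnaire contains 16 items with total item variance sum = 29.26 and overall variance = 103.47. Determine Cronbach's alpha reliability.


alpha = (k/(k-1)) * (1 - sum(si^2)/s_total^2)
= (16/15) * (1 - 29.26/103.47)
alpha = 0.765

0.765


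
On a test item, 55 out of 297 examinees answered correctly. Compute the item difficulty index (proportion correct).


Item difficulty p = number correct / total examinees
p = 55 / 297
p = 0.1852

0.1852


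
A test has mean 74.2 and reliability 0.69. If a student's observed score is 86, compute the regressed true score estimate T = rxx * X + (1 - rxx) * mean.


T_est = rxx * X + (1 - rxx) * mean
T_est = 0.69 * 86 + 0.31 * 74.2
T_est = 59.34 + 23.002
T_est = 82.342

82.342


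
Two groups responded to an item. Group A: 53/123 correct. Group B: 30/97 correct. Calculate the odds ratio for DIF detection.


Odds_A = 53/70 = 0.7571
Odds_B = 30/67 = 0.4478
OR = Odds_A / Odds_B = 0.7571 / 0.4478
Exactly, OR = (53 * 67) / (70 * 30) = 3551 / 2100
OR = 1.691

1.691


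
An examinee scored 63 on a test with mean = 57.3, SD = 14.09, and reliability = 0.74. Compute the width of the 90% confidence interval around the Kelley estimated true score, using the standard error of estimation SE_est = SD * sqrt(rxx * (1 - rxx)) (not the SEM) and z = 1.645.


True score estimate = 0.74*63 + 0.26*57.3 = 61.518
SE_est = SD * sqrt(rxx * (1 - rxx)) = 14.09 * sqrt(0.74 * 0.26) = 14.09 * sqrt(0.1924) = 6.180356
CI = T_est +/- z * SE_est, so width = 2 * z * SE_est = 2 * 1.645 * 6.180356
Width = 20.3334

20.3334


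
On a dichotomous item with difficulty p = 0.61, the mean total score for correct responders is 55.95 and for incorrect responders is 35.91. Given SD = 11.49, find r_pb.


q = 1 - p = 0.39
rpb = ((M1 - M0) / SD) * sqrt(p * q)
rpb = ((55.95 - 35.91) / 11.49) * sqrt(0.61 * 0.39)
rpb = 0.8507

0.8507


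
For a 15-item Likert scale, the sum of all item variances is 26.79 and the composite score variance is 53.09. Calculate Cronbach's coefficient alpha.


alpha = (k/(k-1)) * (1 - sum(si^2)/s_total^2)
= (15/14) * (1 - 26.79/53.09)
alpha = 0.5308

0.5308


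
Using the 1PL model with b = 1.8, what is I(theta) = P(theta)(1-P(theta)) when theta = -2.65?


P = 1/(1+exp(-(-2.65-1.8))) = 0.0115
I = P*(1-P) = 0.0115 * 0.9885
I = 0.0114

0.0114


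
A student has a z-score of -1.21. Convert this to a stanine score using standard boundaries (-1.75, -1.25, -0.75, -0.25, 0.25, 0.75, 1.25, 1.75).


Stanine boundaries: [-1.75, -1.25, -0.75, -0.25, 0.25, 0.75, 1.25, 1.75]
z = -1.21
Check each boundary:
  z >= -1.75 -> could be stanine 2
  z >= -1.25 -> could be stanine 3
  z < -0.75
  z < -0.25
  z < 0.25
  z < 0.75
  z < 1.25
  z < 1.75
Highest qualifying boundary gives stanine = 3

3


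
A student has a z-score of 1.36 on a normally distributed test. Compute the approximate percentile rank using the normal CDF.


CDF(z) = 0.5 * (1 + erf(z/sqrt(2)))
erf(0.9617) = 0.8262
CDF = 0.9131
Percentile rank = 0.9131 * 100 = 91.31

91.31


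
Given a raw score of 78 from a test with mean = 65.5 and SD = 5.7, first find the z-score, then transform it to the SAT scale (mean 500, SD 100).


z = (X - mean) / SD = (78 - 65.5) / 5.7
z = 12.5 / 5.7
z = 2.193
SAT-scale = SAT = 500 + 100z
Carry z at full precision (z = 12.5 / 5.7) into the conversion:
SAT-scale = 500 + 100 * (12.5 / 5.7) = 500 + 1250 / 5.7
SAT-scale = 500 + 219.2982
SAT-scale = 719.2982

719.2982


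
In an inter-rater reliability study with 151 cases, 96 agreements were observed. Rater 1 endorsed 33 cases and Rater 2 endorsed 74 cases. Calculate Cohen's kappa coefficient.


P_o = 96/151 = 0.635762
P_e = (33*74 + 118*77) / 22801 = 0.505592
kappa = (P_o - P_e) / (1 - P_e)
kappa = (0.635762 - 0.505592) / (1 - 0.505592)
kappa = 0.2633

0.2633


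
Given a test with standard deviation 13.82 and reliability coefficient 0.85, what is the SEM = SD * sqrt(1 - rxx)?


SEM = SD * sqrt(1 - rxx)
SEM = 13.82 * sqrt(1 - 0.85)
SEM = 13.82 * sqrt(0.15) = 13.82 * 0.387298
SEM = 5.3525

5.3525


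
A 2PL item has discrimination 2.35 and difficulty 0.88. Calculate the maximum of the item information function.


For 2PL, max info at theta = b = 0.88
I_max = a^2 / 4 = 2.35^2 / 4
= 5.5225 / 4
I_max = 1.3806

1.3806


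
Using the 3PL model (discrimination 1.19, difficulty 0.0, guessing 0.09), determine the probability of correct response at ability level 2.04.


logit = 1.19*(2.04 - 0.0) = 2.4276
P* = 1/(1 + exp(-2.4276)) = 0.9189
P = 0.09 + (1 - 0.09) * 0.9189
P = 0.9262

0.9262


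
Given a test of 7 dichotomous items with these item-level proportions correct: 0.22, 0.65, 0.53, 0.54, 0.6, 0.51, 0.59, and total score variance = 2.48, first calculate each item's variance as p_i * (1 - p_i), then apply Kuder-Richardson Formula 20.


For each item, compute p_i * q_i:
  Item 1: 0.22 * 0.78 = 0.1716
  Item 2: 0.65 * 0.35 = 0.2275
  Item 3: 0.53 * 0.47 = 0.2491
  Item 4: 0.54 * 0.46 = 0.2484
  Item 5: 0.6 * 0.4 = 0.24
  Item 6: 0.51 * 0.49 = 0.2499
  Item 7: 0.59 * 0.41 = 0.2419
Sum(p_i * q_i) = 0.1716 + 0.2275 + 0.2491 + 0.2484 + 0.24 + 0.2499 + 0.2419 = 1.6284
KR-20 = (k/(k-1)) * (1 - Sum(p_i*q_i) / Var_total)
= (7/6) * (1 - 1.6284/2.48)
= 1.1667 * 0.3434
KR-20 = 0.4006

0.4006


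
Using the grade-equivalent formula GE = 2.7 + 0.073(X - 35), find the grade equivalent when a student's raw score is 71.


raw - median = 71 - 35 = 36
slope * diff = 0.073 * 36 = 2.628
GE = 2.7 + 2.628
GE = 5.328

5.328


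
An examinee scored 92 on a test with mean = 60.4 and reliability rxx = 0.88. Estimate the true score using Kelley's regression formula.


T_est = rxx * X + (1 - rxx) * mean
T_est = 0.88 * 92 + 0.12 * 60.4
T_est = 80.96 + 7.248
T_est = 88.208

88.208


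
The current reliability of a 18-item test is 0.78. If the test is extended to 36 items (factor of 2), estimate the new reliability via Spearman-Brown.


r_new = (n * rxx) / (1 + (n-1) * rxx)
r_new = (2 * 0.78) / (1 + 1 * 0.78)
r_new = 1.56 / 1.78
r_new = 0.8764

0.8764


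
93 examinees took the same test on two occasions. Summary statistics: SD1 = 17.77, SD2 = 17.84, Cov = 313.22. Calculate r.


r = cov(X,Y) / (SD_X * SD_Y)
r = 313.22 / (17.77 * 17.84)
r = 313.22 / 317.0168
r = 0.988

0.988


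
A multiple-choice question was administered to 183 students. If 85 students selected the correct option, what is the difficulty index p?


Item difficulty p = number correct / total examinees
p = 85 / 183
p = 0.4645

0.4645


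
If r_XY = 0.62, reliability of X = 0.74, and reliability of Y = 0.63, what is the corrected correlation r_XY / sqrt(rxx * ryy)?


r_corrected = rxy / sqrt(rxx * ryy)
= 0.62 / sqrt(0.74 * 0.63)
= 0.62 / sqrt(0.4662)
= 0.62 / 0.682788
r_corrected = 0.908

0.908


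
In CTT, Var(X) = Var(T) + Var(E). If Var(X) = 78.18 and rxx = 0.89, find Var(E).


var_true = rxx * var_obs = 0.89 * 78.18 = 69.5802
var_error = var_obs - var_true
var_error = 78.18 - 69.5802
var_error = 8.5998

8.5998


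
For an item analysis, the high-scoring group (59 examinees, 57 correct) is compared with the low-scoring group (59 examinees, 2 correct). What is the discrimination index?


p_upper = 57/59 = 0.9661
p_lower = 2/59 = 0.0339
D = 0.9661 - 0.0339 = 0.9322

0.9322


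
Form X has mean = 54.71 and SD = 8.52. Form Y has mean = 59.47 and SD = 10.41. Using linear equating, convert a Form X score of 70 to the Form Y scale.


slope = SD_Y / SD_X = 10.41 / 8.52 ~ 1.2218
intercept = mean_Y - slope * mean_X = 59.47 - (10.41 / 8.52) * 54.71 ~ -7.3764
Y = slope * X + intercept. To avoid rounding drift from the rounded slope/intercept, evaluate the equivalent form Y = mean_Y + SD_Y * (X - mean_X) / SD_X at full precision:
Y = 59.47 + 10.41 * (70 - 54.71) / 8.52
Y = 59.47 + 10.41 * 15.29 / 8.52
Y = 59.47 + 159.1689 / 8.52
Y = 59.47 + 18.6818
Y = 78.1518

78.1518


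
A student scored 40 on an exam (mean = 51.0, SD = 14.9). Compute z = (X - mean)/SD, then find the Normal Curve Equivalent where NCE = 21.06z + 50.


z = (X - mean) / SD = (40 - 51.0) / 14.9
z = -11.0 / 14.9
z = -0.7383
NCE = NCE = 21.06z + 50
Carry z at full precision (z = -11.0 / 14.9) into the conversion:
NCE = 21.06 * (-11.0 / 14.9) + 50 = -231.66 / 14.9 + 50
NCE = -15.5477 + 50
NCE = 34.4523

34.4523


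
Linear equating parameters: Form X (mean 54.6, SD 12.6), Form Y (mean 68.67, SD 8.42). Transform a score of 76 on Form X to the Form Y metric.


slope = SD_Y / SD_X = 8.42 / 12.6 ~ 0.6683
intercept = mean_Y - slope * mean_X = 68.67 - (8.42 / 12.6) * 54.6 ~ 32.1833
Y = slope * X + intercept. To avoid rounding drift from the rounded slope/intercept, evaluate the equivalent form Y = mean_Y + SD_Y * (X - mean_X) / SD_X at full precision:
Y = 68.67 + 8.42 * (76 - 54.6) / 12.6
Y = 68.67 + 8.42 * 21.4 / 12.6
Y = 68.67 + 180.188 / 12.6
Y = 68.67 + 14.3006
Y = 82.9706

82.9706


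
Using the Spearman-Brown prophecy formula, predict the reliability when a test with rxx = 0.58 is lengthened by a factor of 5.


r_new = (n * rxx) / (1 + (n-1) * rxx)
r_new = (5 * 0.58) / (1 + 4 * 0.58)
r_new = 2.9 / 3.32
r_new = 0.8735

0.8735


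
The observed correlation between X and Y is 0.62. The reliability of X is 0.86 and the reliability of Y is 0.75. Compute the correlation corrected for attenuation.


r_corrected = rxy / sqrt(rxx * ryy)
= 0.62 / sqrt(0.86 * 0.75)
= 0.62 / sqrt(0.645)
= 0.62 / 0.803119
r_corrected = 0.772

0.772


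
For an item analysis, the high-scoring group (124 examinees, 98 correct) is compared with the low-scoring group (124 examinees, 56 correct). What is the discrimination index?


p_upper = 98/124 = 0.7903
p_lower = 56/124 = 0.4516
D = 0.7903 - 0.4516 = 0.3387

0.3387


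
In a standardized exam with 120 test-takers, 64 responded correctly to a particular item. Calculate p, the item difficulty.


Item difficulty p = number correct / total examinees
p = 64 / 120
p = 0.5333

0.5333


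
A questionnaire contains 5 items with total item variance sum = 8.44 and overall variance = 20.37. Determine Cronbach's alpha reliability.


alpha = (k/(k-1)) * (1 - sum(si^2)/s_total^2)
= (5/4) * (1 - 8.44/20.37)
alpha = 0.7321

0.7321


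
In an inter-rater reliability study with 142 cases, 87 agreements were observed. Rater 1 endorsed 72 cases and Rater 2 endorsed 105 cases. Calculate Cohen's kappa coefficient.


P_o = 87/142 = 0.612676
P_e = (72*105 + 70*37) / 20164 = 0.503372
kappa = (P_o - P_e) / (1 - P_e)
kappa = (0.612676 - 0.503372) / (1 - 0.503372)
kappa = 0.2201

0.2201


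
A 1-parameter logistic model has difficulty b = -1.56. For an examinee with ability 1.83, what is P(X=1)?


theta - b = 1.83 - -1.56 = 3.39
exp(-(theta - b)) = exp(-3.39) = 0.0337
P = 1 / (1 + 0.0337)
P = 0.9674

0.9674


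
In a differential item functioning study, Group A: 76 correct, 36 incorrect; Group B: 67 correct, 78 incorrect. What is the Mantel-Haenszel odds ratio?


Odds_A = 76/36 = 2.1111
Odds_B = 67/78 = 0.859
OR = Odds_A / Odds_B = 2.1111 / 0.859
Exactly, OR = (76 * 78) / (36 * 67) = 5928 / 2412
OR = 2.4577

2.4577


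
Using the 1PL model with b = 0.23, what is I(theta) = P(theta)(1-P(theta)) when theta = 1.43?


P = 1/(1+exp(-(1.43-0.23))) = 0.7685
I = P*(1-P) = 0.7685 * 0.2315
I = 0.1779

0.1779


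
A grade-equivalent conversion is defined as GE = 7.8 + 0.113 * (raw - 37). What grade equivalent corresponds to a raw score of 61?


raw - median = 61 - 37 = 24
slope * diff = 0.113 * 24 = 2.712
GE = 7.8 + 2.712
GE = 10.512

10.512


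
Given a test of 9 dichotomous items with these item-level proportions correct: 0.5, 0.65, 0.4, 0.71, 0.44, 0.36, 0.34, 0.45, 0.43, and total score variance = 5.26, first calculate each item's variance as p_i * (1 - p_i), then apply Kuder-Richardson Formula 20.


For each item, compute p_i * q_i:
  Item 1: 0.5 * 0.5 = 0.25
  Item 2: 0.65 * 0.35 = 0.2275
  Item 3: 0.4 * 0.6 = 0.24
  Item 4: 0.71 * 0.29 = 0.2059
  Item 5: 0.44 * 0.56 = 0.2464
  Item 6: 0.36 * 0.64 = 0.2304
  Item 7: 0.34 * 0.66 = 0.2244
  Item 8: 0.45 * 0.55 = 0.2475
  Item 9: 0.43 * 0.57 = 0.2451
Sum(p_i * q_i) = 0.25 + 0.2275 + 0.24 + 0.2059 + 0.2464 + 0.2304 + 0.2244 + 0.2475 + 0.2451 = 2.1172
KR-20 = (k/(k-1)) * (1 - Sum(p_i*q_i) / Var_total)
= (9/8) * (1 - 2.1172/5.26)
= 1.125 * 0.5975
KR-20 = 0.6722

0.6722


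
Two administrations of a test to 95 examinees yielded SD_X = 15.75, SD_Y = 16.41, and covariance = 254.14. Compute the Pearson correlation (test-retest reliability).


r = cov(X,Y) / (SD_X * SD_Y)
r = 254.14 / (15.75 * 16.41)
r = 254.14 / 258.4575
r = 0.9833

0.9833


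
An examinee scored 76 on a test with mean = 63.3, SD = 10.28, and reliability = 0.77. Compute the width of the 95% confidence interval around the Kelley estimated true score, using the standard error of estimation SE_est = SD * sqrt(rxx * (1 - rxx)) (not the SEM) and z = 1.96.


True score estimate = 0.77*76 + 0.23*63.3 = 73.079
SE_est = SD * sqrt(rxx * (1 - rxx)) = 10.28 * sqrt(0.77 * 0.23) = 10.28 * sqrt(0.1771) = 4.326158
CI = T_est +/- z * SE_est, so width = 2 * z * SE_est = 2 * 1.96 * 4.326158
Width = 16.9585

16.9585


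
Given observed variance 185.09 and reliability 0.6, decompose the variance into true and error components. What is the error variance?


var_true = rxx * var_obs = 0.6 * 185.09 = 111.054
var_error = var_obs - var_true
var_error = 185.09 - 111.054
var_error = 74.036

74.036


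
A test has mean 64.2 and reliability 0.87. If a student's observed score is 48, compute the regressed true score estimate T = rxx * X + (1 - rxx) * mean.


T_est = rxx * X + (1 - rxx) * mean
T_est = 0.87 * 48 + 0.13 * 64.2
T_est = 41.76 + 8.346
T_est = 50.106

50.106


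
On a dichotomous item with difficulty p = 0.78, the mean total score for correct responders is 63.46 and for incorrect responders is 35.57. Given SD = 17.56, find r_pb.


q = 1 - p = 0.22
rpb = ((M1 - M0) / SD) * sqrt(p * q)
rpb = ((63.46 - 35.57) / 17.56) * sqrt(0.78 * 0.22)
rpb = 0.6579

0.6579


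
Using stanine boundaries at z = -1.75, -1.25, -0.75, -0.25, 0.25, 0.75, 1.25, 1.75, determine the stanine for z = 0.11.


Stanine boundaries: [-1.75, -1.25, -0.75, -0.25, 0.25, 0.75, 1.25, 1.75]
z = 0.11
Check each boundary:
  z >= -1.75 -> could be stanine 2
  z >= -1.25 -> could be stanine 3
  z >= -0.75 -> could be stanine 4
  z >= -0.25 -> could be stanine 5
  z < 0.25
  z < 0.75
  z < 1.25
  z < 1.75
Highest qualifying boundary gives stanine = 5

5


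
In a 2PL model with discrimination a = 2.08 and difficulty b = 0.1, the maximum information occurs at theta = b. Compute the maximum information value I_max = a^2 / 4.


For 2PL, max info at theta = b = 0.1
I_max = a^2 / 4 = 2.08^2 / 4
= 4.3264 / 4
I_max = 1.0816

1.0816


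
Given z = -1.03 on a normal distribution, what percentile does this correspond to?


CDF(z) = 0.5 * (1 + erf(z/sqrt(2)))
erf(-0.7283) = -0.697
CDF = 0.1515
Percentile rank = 0.1515 * 100 = 15.15

15.15


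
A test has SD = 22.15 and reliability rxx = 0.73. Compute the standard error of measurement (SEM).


SEM = SD * sqrt(1 - rxx)
SEM = 22.15 * sqrt(1 - 0.73)
SEM = 22.15 * sqrt(0.27) = 22.15 * 0.519615
SEM = 11.5095

11.5095


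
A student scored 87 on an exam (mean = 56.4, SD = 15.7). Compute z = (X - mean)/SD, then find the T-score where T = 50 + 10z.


z = (X - mean) / SD = (87 - 56.4) / 15.7
z = 30.6 / 15.7
z = 1.949
T-score = T = 50 + 10z
Carry z at full precision (z = 30.6 / 15.7) into the conversion:
T-score = 50 + 10 * (30.6 / 15.7) = 50 + 306 / 15.7
T-score = 50 + 19.4904
T-score = 69.4904

69.4904


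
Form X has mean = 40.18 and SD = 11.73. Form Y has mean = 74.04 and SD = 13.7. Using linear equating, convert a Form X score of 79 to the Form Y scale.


slope = SD_Y / SD_X = 13.7 / 11.73 ~ 1.1679
intercept = mean_Y - slope * mean_X = 74.04 - (13.7 / 11.73) * 40.18 ~ 27.112
Y = slope * X + intercept. To avoid rounding drift from the rounded slope/intercept, evaluate the equivalent form Y = mean_Y + SD_Y * (X - mean_X) / SD_X at full precision:
Y = 74.04 + 13.7 * (79 - 40.18) / 11.73
Y = 74.04 + 13.7 * 38.82 / 11.73
Y = 74.04 + 531.834 / 11.73
Y = 74.04 + 45.3396
Y = 119.3796

119.3796


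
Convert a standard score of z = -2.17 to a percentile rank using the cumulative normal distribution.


CDF(z) = 0.5 * (1 + erf(z/sqrt(2)))
erf(-1.5344) = -0.97
CDF = 0.015
Percentile rank = 0.015 * 100 = 1.5

1.5


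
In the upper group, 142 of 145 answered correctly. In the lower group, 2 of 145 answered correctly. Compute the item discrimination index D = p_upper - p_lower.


p_upper = 142/145 = 0.9793
p_lower = 2/145 = 0.0138
D = 0.9793 - 0.0138 = 0.9655

0.9655


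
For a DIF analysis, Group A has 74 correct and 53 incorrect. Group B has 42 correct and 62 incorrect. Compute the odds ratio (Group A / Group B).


Odds_A = 74/53 = 1.3962
Odds_B = 42/62 = 0.6774
OR = Odds_A / Odds_B = 1.3962 / 0.6774
Exactly, OR = (74 * 62) / (53 * 42) = 4588 / 2226
OR = 2.0611

2.0611


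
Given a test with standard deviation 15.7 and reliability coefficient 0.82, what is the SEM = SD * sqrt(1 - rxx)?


SEM = SD * sqrt(1 - rxx)
SEM = 15.7 * sqrt(1 - 0.82)
SEM = 15.7 * sqrt(0.18) = 15.7 * 0.424264
SEM = 6.6609

6.6609


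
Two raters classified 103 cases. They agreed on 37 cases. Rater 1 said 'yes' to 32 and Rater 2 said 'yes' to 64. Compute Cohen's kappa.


P_o = 37/103 = 0.359223
P_e = (32*64 + 71*39) / 10609 = 0.454048
kappa = (P_o - P_e) / (1 - P_e)
kappa = (0.359223 - 0.454048) / (1 - 0.454048)
kappa = -0.1737

-0.1737


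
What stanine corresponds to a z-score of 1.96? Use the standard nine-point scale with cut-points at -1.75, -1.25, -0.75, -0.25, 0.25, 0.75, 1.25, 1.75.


Stanine boundaries: [-1.75, -1.25, -0.75, -0.25, 0.25, 0.75, 1.25, 1.75]
z = 1.96
Check each boundary:
  z >= -1.75 -> could be stanine 2
  z >= -1.25 -> could be stanine 3
  z >= -0.75 -> could be stanine 4
  z >= -0.25 -> could be stanine 5
  z >= 0.25 -> could be stanine 6
  z >= 0.75 -> could be stanine 7
  z >= 1.25 -> could be stanine 8
  z >= 1.75 -> could be stanine 9
Highest qualifying boundary gives stanine = 9

9


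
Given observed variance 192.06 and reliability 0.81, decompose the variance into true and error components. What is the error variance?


var_true = rxx * var_obs = 0.81 * 192.06 = 155.5686
var_error = var_obs - var_true
var_error = 192.06 - 155.5686
var_error = 36.4914

36.4914


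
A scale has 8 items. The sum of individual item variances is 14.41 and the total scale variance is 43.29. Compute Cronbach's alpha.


alpha = (k/(k-1)) * (1 - sum(si^2)/s_total^2)
= (8/7) * (1 - 14.41/43.29)
alpha = 0.7624

0.7624


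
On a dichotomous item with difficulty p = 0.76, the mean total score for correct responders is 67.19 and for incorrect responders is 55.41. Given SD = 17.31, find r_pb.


q = 1 - p = 0.24
rpb = ((M1 - M0) / SD) * sqrt(p * q)
rpb = ((67.19 - 55.41) / 17.31) * sqrt(0.76 * 0.24)
rpb = 0.2906

0.2906


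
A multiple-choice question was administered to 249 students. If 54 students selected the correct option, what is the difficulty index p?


Item difficulty p = number correct / total examinees
p = 54 / 249
p = 0.2169

0.2169


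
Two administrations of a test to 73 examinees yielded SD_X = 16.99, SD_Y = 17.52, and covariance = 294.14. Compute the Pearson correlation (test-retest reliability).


r = cov(X,Y) / (SD_X * SD_Y)
r = 294.14 / (16.99 * 17.52)
r = 294.14 / 297.6648
r = 0.9882

0.9882


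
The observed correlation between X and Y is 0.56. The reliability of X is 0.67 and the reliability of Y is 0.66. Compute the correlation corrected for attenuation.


r_corrected = rxy / sqrt(rxx * ryy)
= 0.56 / sqrt(0.67 * 0.66)
= 0.56 / sqrt(0.4422)
= 0.56 / 0.664981
r_corrected = 0.8421

0.8421


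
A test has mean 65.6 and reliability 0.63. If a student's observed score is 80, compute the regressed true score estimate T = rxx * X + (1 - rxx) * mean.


T_est = rxx * X + (1 - rxx) * mean
T_est = 0.63 * 80 + 0.37 * 65.6
T_est = 50.4 + 24.272
T_est = 74.672

74.672


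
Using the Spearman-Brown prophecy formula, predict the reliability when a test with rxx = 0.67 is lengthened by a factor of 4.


r_new = (n * rxx) / (1 + (n-1) * rxx)
r_new = (4 * 0.67) / (1 + 3 * 0.67)
r_new = 2.68 / 3.01
r_new = 0.8904

0.8904


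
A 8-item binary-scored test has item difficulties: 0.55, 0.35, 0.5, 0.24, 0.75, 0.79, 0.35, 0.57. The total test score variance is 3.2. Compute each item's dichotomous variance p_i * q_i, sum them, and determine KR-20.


For each item, compute p_i * q_i:
  Item 1: 0.55 * 0.45 = 0.2475
  Item 2: 0.35 * 0.65 = 0.2275
  Item 3: 0.5 * 0.5 = 0.25
  Item 4: 0.24 * 0.76 = 0.1824
  Item 5: 0.75 * 0.25 = 0.1875
  Item 6: 0.79 * 0.21 = 0.1659
  Item 7: 0.35 * 0.65 = 0.2275
  Item 8: 0.57 * 0.43 = 0.2451
Sum(p_i * q_i) = 0.2475 + 0.2275 + 0.25 + 0.1824 + 0.1875 + 0.1659 + 0.2275 + 0.2451 = 1.7334
KR-20 = (k/(k-1)) * (1 - Sum(p_i*q_i) / Var_total)
= (8/7) * (1 - 1.7334/3.2)
= 1.1429 * 0.4583
KR-20 = 0.5238

0.5238


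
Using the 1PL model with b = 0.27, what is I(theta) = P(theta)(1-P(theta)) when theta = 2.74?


P = 1/(1+exp(-(2.74-0.27))) = 0.922
I = P*(1-P) = 0.922 * 0.078
I = 0.0719

0.0719


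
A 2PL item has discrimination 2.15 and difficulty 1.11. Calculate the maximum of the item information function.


For 2PL, max info at theta = b = 1.11
I_max = a^2 / 4 = 2.15^2 / 4
= 4.6225 / 4
I_max = 1.1556

1.1556


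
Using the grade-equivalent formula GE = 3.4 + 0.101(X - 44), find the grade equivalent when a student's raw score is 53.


raw - median = 53 - 44 = 9
slope * diff = 0.101 * 9 = 0.909
GE = 3.4 + 0.909
GE = 4.309

4.309


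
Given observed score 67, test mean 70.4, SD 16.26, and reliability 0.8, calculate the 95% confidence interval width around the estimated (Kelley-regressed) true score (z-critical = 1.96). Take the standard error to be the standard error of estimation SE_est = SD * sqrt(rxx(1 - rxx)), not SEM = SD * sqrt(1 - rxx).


True score estimate = 0.8*67 + 0.2*70.4 = 67.68
SE_est = SD * sqrt(rxx * (1 - rxx)) = 16.26 * sqrt(0.8 * 0.2) = 16.26 * sqrt(0.16) = 6.504
CI = T_est +/- z * SE_est, so width = 2 * z * SE_est = 2 * 1.96 * 6.504
Width = 25.4957

25.4957


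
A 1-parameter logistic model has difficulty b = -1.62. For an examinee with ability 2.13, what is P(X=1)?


theta - b = 2.13 - -1.62 = 3.75
exp(-(theta - b)) = exp(-3.75) = 0.0235
P = 1 / (1 + 0.0235)
P = 0.977

0.977


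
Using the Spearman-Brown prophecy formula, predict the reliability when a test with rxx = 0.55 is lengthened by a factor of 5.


r_new = (n * rxx) / (1 + (n-1) * rxx)
r_new = (5 * 0.55) / (1 + 4 * 0.55)
r_new = 2.75 / 3.2
r_new = 0.8594

0.8594


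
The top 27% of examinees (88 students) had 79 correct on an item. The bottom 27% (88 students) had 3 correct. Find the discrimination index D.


p_upper = 79/88 = 0.8977
p_lower = 3/88 = 0.0341
D = 0.8977 - 0.0341 = 0.8636

0.8636


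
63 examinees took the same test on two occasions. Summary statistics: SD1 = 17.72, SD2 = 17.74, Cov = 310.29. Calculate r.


r = cov(X,Y) / (SD_X * SD_Y)
r = 310.29 / (17.72 * 17.74)
r = 310.29 / 314.3528
r = 0.9871

0.9871


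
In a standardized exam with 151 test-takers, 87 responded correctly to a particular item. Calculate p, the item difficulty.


Item difficulty p = number correct / total examinees
p = 87 / 151
p = 0.5762

0.5762


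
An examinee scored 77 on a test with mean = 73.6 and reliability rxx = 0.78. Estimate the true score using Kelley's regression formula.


T_est = rxx * X + (1 - rxx) * mean
T_est = 0.78 * 77 + 0.22 * 73.6
T_est = 60.06 + 16.192
T_est = 76.252

76.252


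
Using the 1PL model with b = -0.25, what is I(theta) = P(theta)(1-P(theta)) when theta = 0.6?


P = 1/(1+exp(-(0.6--0.25))) = 0.7006
I = P*(1-P) = 0.7006 * 0.2994
I = 0.2098

0.2098


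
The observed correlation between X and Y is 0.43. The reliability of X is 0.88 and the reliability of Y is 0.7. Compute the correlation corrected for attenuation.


r_corrected = rxy / sqrt(rxx * ryy)
= 0.43 / sqrt(0.88 * 0.7)
= 0.43 / sqrt(0.616)
= 0.43 / 0.784857
r_corrected = 0.5479

0.5479


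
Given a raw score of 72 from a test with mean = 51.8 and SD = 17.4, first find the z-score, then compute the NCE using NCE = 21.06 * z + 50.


z = (X - mean) / SD = (72 - 51.8) / 17.4
z = 20.2 / 17.4
z = 1.1609
NCE = NCE = 21.06z + 50
Carry z at full precision (z = 20.2 / 17.4) into the conversion:
NCE = 21.06 * (20.2 / 17.4) + 50 = 425.412 / 17.4 + 50
NCE = 24.449 + 50
NCE = 74.449

74.449


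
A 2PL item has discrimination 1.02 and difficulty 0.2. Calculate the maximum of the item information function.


For 2PL, max info at theta = b = 0.2
I_max = a^2 / 4 = 1.02^2 / 4
= 1.0404 / 4
I_max = 0.2601

0.2601


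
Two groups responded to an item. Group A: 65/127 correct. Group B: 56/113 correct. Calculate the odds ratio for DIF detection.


Odds_A = 65/62 = 1.0484
Odds_B = 56/57 = 0.9825
OR = Odds_A / Odds_B = 1.0484 / 0.9825
Exactly, OR = (65 * 57) / (62 * 56) = 3705 / 3472
OR = 1.0671

1.0671


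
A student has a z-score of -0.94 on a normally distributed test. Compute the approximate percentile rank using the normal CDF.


CDF(z) = 0.5 * (1 + erf(z/sqrt(2)))
erf(-0.6647) = -0.6528
CDF = 0.1736
Percentile rank = 0.1736 * 100 = 17.36

17.36


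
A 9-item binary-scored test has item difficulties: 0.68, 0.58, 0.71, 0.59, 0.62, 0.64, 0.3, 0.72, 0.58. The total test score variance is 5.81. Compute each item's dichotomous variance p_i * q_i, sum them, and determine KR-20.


For each item, compute p_i * q_i:
  Item 1: 0.68 * 0.32 = 0.2176
  Item 2: 0.58 * 0.42 = 0.2436
  Item 3: 0.71 * 0.29 = 0.2059
  Item 4: 0.59 * 0.41 = 0.2419
  Item 5: 0.62 * 0.38 = 0.2356
  Item 6: 0.64 * 0.36 = 0.2304
  Item 7: 0.3 * 0.7 = 0.21
  Item 8: 0.72 * 0.28 = 0.2016
  Item 9: 0.58 * 0.42 = 0.2436
Sum(p_i * q_i) = 0.2176 + 0.2436 + 0.2059 + 0.2419 + 0.2356 + 0.2304 + 0.21 + 0.2016 + 0.2436 = 2.0302
KR-20 = (k/(k-1)) * (1 - Sum(p_i*q_i) / Var_total)
= (9/8) * (1 - 2.0302/5.81)
= 1.125 * 0.6506
KR-20 = 0.7319

0.7319
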